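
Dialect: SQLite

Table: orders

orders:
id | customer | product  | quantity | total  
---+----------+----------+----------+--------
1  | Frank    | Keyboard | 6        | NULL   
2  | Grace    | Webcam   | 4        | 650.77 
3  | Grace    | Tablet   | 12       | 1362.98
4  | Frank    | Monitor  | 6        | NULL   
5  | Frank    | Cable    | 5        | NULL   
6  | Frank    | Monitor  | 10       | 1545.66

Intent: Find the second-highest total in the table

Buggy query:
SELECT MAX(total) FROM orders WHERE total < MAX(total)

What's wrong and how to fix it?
Bug: MAX(total) on the right of the comparison is an aggregate-in-WHERE error

Fix: Compute the overall MAX in a subquery, then take MAX of rows below it

Corrected query:
SELECT MAX(total) FROM orders WHERE total < (SELECT MAX(total) FROM orders)

Result:
MAX(total)
----------
1362.98   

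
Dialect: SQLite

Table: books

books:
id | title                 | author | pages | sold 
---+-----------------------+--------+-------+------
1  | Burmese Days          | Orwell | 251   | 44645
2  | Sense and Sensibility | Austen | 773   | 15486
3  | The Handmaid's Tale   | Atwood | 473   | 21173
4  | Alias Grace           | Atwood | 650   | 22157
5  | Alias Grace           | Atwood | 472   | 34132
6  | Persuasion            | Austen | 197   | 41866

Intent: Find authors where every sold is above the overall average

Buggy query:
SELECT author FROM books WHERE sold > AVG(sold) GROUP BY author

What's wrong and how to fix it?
Bug: WHERE evaluates per row before aggregation, so AVG() is unavailable

Fix: Compute the overall average in a scalar subquery and compare each group's MIN against it in HAVING

Corrected query:
SELECT author FROM books GROUP BY author HAVING MIN(sold) > (SELECT AVG(sold) FROM books)

Result:
author
------
Orwell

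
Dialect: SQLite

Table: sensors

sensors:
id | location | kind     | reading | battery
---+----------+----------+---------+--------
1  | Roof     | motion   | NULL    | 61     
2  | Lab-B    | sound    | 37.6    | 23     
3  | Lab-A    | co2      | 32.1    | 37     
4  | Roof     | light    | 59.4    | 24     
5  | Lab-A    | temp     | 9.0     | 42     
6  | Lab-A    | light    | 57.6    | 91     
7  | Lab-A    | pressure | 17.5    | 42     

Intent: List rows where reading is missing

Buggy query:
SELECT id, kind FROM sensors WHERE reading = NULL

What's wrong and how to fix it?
Bug: '= NULL' is always unknown in SQL three-valued logic, so no rows match

Fix: Use IS NULL to test for NULL

Corrected query:
SELECT id, kind FROM sensors WHERE reading IS NULL

Result:
id | kind  
---+-------
1  | motion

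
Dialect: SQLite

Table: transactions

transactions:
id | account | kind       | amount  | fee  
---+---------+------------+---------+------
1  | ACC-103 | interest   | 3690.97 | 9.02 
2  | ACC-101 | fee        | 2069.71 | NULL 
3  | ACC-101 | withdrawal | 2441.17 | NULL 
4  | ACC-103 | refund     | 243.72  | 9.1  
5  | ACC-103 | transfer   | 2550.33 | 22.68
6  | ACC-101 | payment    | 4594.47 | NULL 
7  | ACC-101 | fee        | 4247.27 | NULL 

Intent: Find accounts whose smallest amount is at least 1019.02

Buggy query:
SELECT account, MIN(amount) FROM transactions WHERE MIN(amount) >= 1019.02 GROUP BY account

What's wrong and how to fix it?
Bug: Aggregates like MIN are computed per group after WHERE runs

Fix: Use HAVING for the per-group MIN condition

Corrected query:
SELECT account, MIN(amount) FROM transactions GROUP BY account HAVING MIN(amount) >= 1019.02

Result:
account | MIN(amount)
--------+------------
ACC-101 | 2069.71    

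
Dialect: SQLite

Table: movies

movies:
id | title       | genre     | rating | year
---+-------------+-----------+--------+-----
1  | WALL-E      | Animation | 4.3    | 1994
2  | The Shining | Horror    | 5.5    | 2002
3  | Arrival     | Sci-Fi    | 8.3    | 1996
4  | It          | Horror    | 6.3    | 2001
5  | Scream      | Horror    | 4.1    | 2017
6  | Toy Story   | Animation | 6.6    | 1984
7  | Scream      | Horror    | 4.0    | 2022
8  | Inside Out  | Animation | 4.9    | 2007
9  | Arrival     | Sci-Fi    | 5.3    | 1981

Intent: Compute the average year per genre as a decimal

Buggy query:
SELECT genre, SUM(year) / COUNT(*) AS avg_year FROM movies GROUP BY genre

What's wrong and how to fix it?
Bug: Both operands are integers, so '/' performs integer division and truncates

Fix: Cast one side to REAL so the division keeps the fractional part

Corrected query:
SELECT genre, SUM(year) * 1.0 / COUNT(*) AS avg_year FROM movies GROUP BY genre

Result:
genre     | avg_year
----------+---------
Animation | 1995    
Horror    | 2010.5  
Sci-Fi    | 1988.5  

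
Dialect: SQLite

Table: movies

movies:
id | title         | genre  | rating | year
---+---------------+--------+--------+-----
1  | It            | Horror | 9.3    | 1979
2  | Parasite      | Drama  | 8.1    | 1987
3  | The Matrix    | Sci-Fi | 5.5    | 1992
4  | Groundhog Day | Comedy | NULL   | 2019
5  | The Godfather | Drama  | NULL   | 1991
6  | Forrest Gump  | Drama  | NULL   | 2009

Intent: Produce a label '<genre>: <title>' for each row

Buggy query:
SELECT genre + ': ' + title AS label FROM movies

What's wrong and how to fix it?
Bug: '+' is numeric addition; on text columns SQLite converts them to 0 instead of concatenating

Fix: Use the || operator for string concatenation

Corrected query:
SELECT genre || ': ' || title AS label FROM movies

Result:
label                
---------------------
Horror: It           
Drama: Parasite      
Sci-Fi: The Matrix   
Comedy: Groundhog Day
Drama: The Godfather 
Drama: Forrest Gump  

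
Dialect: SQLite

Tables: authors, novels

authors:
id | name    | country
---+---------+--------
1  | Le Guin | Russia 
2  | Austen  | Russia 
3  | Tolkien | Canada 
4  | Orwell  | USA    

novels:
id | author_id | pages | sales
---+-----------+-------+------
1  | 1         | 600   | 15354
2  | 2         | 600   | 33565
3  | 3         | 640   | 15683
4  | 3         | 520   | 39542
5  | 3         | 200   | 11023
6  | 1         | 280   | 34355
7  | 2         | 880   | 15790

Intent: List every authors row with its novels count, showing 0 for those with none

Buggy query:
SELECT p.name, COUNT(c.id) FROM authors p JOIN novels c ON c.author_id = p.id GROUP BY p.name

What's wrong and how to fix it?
Bug: An inner join excludes parents with zero children

Fix: Switch to LEFT JOIN to retain unmatched parent rows

Corrected query:
SELECT p.name, COUNT(c.id) FROM authors p LEFT JOIN novels c ON c.author_id = p.id GROUP BY p.name

Result:
name    | COUNT(c.id)
--------+------------
Austen  | 2          
Le Guin | 2          
Orwell  | 0          
Tolkien | 3          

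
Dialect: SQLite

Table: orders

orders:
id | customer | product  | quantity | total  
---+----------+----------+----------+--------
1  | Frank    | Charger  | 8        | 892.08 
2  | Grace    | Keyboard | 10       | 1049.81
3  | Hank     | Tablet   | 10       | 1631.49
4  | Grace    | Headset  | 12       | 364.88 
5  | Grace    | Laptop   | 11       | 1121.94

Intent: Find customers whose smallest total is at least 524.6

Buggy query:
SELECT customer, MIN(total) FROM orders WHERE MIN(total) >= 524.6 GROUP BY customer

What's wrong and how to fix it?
Bug: MIN() in WHERE is a misuse of aggregate

Fix: Use HAVING for the per-group MIN condition

Corrected query:
SELECT customer, MIN(total) FROM orders GROUP BY customer HAVING MIN(total) >= 524.6

Result:
customer | MIN(total)
---------+-----------
Frank    | 892.08    
Hank     | 1631.49   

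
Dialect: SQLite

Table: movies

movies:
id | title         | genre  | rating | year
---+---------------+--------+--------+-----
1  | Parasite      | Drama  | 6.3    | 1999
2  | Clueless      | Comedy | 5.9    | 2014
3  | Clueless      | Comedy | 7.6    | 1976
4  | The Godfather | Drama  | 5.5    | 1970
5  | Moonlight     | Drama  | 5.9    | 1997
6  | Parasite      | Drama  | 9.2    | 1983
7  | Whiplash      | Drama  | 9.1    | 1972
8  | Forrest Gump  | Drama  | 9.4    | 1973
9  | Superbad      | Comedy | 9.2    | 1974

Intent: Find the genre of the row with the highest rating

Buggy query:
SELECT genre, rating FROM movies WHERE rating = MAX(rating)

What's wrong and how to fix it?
Bug: WHERE is evaluated per row; an aggregate over the whole table isn't defined there

Fix: Wrap MAX in a scalar subquery so WHERE compares against a single value

Corrected query:
SELECT genre, rating FROM movies WHERE rating = (SELECT MAX(rating) FROM movies)

Result:
genre | rating
------+-------
Drama | 9.4   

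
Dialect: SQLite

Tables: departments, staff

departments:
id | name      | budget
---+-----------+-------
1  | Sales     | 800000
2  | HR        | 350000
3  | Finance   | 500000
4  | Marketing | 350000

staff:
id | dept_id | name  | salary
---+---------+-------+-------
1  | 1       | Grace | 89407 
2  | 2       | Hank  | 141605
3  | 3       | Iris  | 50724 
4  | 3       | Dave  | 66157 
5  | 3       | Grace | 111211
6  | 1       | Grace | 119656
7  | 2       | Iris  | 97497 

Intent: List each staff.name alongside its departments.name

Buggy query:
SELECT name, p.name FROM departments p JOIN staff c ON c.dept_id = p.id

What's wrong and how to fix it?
Bug: Both tables have a 'name' column; the unqualified reference is ambiguous

Fix: Prefix ambiguous columns with the table alias

Corrected query:
SELECT c.name, p.name FROM departments p JOIN staff c ON c.dept_id = p.id

Result:
name  | name   
------+--------
Grace | Sales  
Hank  | HR     
Iris  | Finance
Dave  | Finance
Grace | Finance
Grace | Sales  
Iris  | HR     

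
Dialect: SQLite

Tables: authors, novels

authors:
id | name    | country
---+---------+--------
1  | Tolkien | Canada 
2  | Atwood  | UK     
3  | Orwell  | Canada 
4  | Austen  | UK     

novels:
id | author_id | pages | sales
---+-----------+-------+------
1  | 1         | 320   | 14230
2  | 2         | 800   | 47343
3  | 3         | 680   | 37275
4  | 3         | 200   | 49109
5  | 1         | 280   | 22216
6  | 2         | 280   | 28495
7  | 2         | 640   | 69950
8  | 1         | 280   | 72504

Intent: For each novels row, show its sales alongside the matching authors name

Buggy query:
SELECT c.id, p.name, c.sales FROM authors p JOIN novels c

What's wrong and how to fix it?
Bug: JOIN with no ON clause produces a cartesian product; every novels row pairs with every authors row

Fix: Add ON c.author_id = p.id to the JOIN

Corrected query:
SELECT c.id, p.name, c.sales FROM authors p JOIN novels c ON c.author_id = p.id

Result:
id | name    | sales
---+---------+------
1  | Tolkien | 14230
2  | Atwood  | 47343
3  | Orwell  | 37275
4  | Orwell  | 49109
5  | Tolkien | 22216
6  | Atwood  | 28495
7  | Atwood  | 69950
8  | Tolkien | 72504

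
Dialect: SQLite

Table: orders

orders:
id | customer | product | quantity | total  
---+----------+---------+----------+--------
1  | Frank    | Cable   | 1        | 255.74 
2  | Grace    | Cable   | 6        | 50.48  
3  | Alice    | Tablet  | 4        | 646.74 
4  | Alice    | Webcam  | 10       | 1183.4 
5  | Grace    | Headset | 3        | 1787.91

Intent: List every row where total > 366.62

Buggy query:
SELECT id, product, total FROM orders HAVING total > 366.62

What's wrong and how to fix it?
Bug: This is a non-aggregate query (no GROUP BY, no aggregates), so in SQLite the HAVING clause is invalid here; a row-level condition belongs in WHERE

Fix: Replace HAVING with WHERE since the condition applies to individual rows

Corrected query:
SELECT id, product, total FROM orders WHERE total > 366.62

Result:
id | product | total  
---+---------+--------
3  | Tablet  | 646.74 
4  | Webcam  | 1183.4 
5  | Headset | 1787.91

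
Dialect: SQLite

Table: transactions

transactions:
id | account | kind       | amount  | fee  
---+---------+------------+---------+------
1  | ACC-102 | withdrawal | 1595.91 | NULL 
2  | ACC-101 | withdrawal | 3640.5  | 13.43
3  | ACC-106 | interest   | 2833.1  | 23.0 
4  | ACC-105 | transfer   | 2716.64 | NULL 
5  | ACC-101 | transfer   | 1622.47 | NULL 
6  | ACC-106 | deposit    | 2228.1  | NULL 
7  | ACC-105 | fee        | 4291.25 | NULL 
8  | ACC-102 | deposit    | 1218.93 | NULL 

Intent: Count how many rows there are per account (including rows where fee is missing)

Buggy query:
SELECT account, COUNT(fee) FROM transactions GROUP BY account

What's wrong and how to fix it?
Bug: COUNT(column) counts non-NULL values only; rows with NULL fee aren't counted

Fix: Replace COUNT(fee) with COUNT(*)

Corrected query:
SELECT account, COUNT(*) FROM transactions GROUP BY account

Result:
account | COUNT(*)
--------+---------
ACC-101 | 2       
ACC-102 | 2       
ACC-105 | 2       
ACC-106 | 2       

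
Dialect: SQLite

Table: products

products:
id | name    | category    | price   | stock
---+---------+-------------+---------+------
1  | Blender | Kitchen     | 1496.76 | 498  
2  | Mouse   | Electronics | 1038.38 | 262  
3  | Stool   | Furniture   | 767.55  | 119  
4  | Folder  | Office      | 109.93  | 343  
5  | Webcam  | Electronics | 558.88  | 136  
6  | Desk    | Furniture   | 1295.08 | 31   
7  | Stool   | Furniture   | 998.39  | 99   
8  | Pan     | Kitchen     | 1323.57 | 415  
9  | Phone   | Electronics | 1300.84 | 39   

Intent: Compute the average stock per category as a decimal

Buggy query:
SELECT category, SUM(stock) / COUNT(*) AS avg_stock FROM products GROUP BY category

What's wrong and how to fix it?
Bug: Both operands are integers, so '/' performs integer division and truncates

Fix: Multiply by 1.0 (or CAST to REAL) to force floating-point division

Corrected query:
SELECT category, SUM(stock) * 1.0 / COUNT(*) AS avg_stock FROM products GROUP BY category

Result:
category    | avg_stock 
------------+-----------
Electronics | 145.666667
Furniture   | 83        
Kitchen     | 456.5     
Office      | 343       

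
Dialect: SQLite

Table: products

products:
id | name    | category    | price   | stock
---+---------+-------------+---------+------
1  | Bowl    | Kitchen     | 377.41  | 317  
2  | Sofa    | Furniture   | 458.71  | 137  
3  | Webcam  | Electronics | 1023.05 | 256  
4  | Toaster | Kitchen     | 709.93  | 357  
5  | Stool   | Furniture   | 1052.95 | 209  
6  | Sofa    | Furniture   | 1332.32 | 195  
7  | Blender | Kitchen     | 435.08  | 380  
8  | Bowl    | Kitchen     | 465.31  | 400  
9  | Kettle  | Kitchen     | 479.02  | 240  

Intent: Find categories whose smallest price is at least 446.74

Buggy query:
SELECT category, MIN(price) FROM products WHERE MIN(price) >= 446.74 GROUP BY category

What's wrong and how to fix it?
Bug: MIN() in WHERE is a misuse of aggregate

Fix: Use HAVING for the per-group MIN condition

Corrected query:
SELECT category, MIN(price) FROM products GROUP BY category HAVING MIN(price) >= 446.74

Result:
category    | MIN(price)
------------+-----------
Electronics | 1023.05   
Furniture   | 458.71    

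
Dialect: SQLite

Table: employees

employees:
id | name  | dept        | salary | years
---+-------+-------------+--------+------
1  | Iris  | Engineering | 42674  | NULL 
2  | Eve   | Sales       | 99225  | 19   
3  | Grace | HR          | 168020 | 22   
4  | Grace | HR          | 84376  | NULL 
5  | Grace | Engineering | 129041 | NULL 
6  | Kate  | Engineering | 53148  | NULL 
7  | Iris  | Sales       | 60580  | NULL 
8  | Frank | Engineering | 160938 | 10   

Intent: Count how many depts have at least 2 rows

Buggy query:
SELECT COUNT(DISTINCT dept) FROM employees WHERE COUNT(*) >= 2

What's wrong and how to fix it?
Bug: WHERE filters individual rows, not groups, so a group-level COUNT is invalid there

Fix: Group first with HAVING COUNT(*) >= 2, then COUNT the resulting groups

Corrected query:
SELECT COUNT(*) FROM (SELECT dept FROM employees GROUP BY dept HAVING COUNT(*) >= 2)

Result:
COUNT(*)
--------
3       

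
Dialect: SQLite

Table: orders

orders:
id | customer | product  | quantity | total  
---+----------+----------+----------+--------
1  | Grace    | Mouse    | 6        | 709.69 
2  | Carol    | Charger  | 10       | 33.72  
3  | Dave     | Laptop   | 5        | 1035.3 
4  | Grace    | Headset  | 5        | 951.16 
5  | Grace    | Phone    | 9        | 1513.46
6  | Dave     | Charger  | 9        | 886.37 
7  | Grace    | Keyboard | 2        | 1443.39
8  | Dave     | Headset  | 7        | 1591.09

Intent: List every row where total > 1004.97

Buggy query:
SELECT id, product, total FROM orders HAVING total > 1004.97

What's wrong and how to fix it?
Bug: This is a non-aggregate query (no GROUP BY, no aggregates), so in SQLite the HAVING clause is invalid here; a row-level condition belongs in WHERE

Fix: Replace HAVING with WHERE since the condition applies to individual rows

Corrected query:
SELECT id, product, total FROM orders WHERE total > 1004.97

Result:
id | product  | total  
---+----------+--------
3  | Laptop   | 1035.3 
5  | Phone    | 1513.46
7  | Keyboard | 1443.39
8  | Headset  | 1591.09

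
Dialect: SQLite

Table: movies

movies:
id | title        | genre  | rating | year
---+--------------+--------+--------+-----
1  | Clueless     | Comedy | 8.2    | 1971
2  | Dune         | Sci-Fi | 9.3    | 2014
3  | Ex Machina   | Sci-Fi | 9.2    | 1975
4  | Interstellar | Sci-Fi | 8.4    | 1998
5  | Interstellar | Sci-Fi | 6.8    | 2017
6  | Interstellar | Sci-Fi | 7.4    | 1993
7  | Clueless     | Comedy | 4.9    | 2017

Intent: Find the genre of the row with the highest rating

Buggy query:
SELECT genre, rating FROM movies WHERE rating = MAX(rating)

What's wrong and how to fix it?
Bug: MAX(rating) is an aggregate and cannot be used directly in WHERE

Fix: Use a subquery: WHERE rating = (SELECT MAX(rating) FROM movies)

Corrected query:
SELECT genre, rating FROM movies WHERE rating = (SELECT MAX(rating) FROM movies)

Result:
genre  | rating
-------+-------
Sci-Fi | 9.3   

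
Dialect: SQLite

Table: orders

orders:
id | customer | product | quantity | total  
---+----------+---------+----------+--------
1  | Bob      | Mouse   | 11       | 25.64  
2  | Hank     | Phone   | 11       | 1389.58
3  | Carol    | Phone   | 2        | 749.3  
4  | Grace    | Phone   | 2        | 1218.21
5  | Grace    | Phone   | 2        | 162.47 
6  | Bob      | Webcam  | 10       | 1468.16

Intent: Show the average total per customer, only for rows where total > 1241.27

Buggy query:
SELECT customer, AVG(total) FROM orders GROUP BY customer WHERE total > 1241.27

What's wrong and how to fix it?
Bug: Row-level WHERE must come before GROUP BY in the clause order

Fix: Move the WHERE clause before GROUP BY

Corrected query:
SELECT customer, AVG(total) FROM orders WHERE total > 1241.27 GROUP BY customer

Result:
customer | AVG(total)
---------+-----------
Bob      | 1468.16   
Hank     | 1389.58   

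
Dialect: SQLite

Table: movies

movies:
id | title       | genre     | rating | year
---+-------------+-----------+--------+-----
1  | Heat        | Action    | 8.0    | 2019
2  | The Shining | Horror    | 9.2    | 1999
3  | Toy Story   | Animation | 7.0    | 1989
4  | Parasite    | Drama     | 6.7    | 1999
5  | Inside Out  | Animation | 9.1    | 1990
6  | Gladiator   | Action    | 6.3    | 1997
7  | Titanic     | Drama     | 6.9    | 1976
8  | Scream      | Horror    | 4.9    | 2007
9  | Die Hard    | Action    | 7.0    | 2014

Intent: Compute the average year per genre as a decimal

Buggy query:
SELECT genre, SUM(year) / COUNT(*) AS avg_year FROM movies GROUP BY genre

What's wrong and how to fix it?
Bug: SUM(year) and COUNT(*) are both integers; the division truncates the fractional part

Fix: Cast one side to REAL so the division keeps the fractional part

Corrected query:
SELECT genre, SUM(year) * 1.0 / COUNT(*) AS avg_year FROM movies GROUP BY genre

Result:
genre     | avg_year
----------+---------
Action    | 2010    
Animation | 1989.5  
Drama     | 1987.5  
Horror    | 2003    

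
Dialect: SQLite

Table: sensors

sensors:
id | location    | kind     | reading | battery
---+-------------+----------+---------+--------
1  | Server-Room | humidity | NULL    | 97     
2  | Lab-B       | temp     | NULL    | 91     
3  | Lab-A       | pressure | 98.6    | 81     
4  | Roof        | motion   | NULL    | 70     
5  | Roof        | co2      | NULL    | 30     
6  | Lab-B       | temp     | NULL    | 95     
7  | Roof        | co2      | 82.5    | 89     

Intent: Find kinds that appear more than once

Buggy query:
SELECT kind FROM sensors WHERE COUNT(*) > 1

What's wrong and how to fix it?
Bug: WHERE can't reference COUNT(*); aggregates are computed after WHERE

Fix: Group first, then use HAVING for the count condition

Corrected query:
SELECT kind FROM sensors GROUP BY kind HAVING COUNT(*) > 1

Result:
kind
----
co2 
temp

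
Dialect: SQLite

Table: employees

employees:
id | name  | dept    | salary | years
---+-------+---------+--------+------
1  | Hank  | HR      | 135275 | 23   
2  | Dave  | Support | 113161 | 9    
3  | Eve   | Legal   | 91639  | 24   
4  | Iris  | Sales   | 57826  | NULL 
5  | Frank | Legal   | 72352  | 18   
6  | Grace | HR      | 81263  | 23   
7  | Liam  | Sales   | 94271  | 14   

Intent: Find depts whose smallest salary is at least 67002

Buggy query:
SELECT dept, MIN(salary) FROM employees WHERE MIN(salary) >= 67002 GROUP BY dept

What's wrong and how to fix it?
Bug: MIN() in WHERE is a misuse of aggregate

Fix: Replace WHERE with HAVING after the GROUP BY

Corrected query:
SELECT dept, MIN(salary) FROM employees GROUP BY dept HAVING MIN(salary) >= 67002

Result:
dept    | MIN(salary)
--------+------------
HR      | 81263      
Legal   | 72352      
Support | 113161     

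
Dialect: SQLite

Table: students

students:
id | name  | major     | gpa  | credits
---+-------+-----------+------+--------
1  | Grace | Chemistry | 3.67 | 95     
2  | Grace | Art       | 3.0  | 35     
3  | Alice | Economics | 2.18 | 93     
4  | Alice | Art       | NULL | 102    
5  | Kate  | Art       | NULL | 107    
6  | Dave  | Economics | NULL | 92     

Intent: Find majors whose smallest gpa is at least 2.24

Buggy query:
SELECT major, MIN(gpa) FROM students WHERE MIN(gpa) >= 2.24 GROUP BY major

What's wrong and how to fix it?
Bug: MIN() in WHERE is a misuse of aggregate

Fix: Replace WHERE with HAVING after the GROUP BY

Corrected query:
SELECT major, MIN(gpa) FROM students GROUP BY major HAVING MIN(gpa) >= 2.24

Result:
major     | MIN(gpa)
----------+---------
Art       | 3       
Chemistry | 3.67    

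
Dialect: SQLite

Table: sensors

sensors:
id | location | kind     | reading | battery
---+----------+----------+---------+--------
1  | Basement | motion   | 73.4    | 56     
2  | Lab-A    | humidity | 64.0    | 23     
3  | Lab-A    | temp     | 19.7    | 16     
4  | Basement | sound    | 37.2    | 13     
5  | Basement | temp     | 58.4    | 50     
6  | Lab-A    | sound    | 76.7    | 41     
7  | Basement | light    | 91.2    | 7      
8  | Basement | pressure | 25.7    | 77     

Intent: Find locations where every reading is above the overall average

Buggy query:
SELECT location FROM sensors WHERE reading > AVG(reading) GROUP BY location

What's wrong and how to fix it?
Bug: WHERE evaluates per row before aggregation, so AVG() is unavailable

Fix: Compute the overall average in a scalar subquery and compare each group's MIN against it in HAVING

Corrected query:
SELECT location FROM sensors GROUP BY location HAVING MIN(reading) > (SELECT AVG(reading) FROM sensors)

Result:
(no rows)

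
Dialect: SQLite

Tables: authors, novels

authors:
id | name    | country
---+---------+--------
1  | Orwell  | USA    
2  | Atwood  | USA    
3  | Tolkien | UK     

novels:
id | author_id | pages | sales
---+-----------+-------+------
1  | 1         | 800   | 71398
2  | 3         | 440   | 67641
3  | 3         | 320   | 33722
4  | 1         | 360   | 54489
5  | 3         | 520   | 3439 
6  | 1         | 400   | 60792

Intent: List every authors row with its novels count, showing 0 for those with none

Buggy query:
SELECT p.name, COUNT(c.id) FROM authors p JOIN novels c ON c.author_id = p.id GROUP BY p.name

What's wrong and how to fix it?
Bug: An inner join excludes parents with zero children

Fix: Switch to LEFT JOIN to retain unmatched parent rows

Corrected query:
SELECT p.name, COUNT(c.id) FROM authors p LEFT JOIN novels c ON c.author_id = p.id GROUP BY p.name

Result:
name    | COUNT(c.id)
--------+------------
Atwood  | 0          
Orwell  | 3          
Tolkien | 3          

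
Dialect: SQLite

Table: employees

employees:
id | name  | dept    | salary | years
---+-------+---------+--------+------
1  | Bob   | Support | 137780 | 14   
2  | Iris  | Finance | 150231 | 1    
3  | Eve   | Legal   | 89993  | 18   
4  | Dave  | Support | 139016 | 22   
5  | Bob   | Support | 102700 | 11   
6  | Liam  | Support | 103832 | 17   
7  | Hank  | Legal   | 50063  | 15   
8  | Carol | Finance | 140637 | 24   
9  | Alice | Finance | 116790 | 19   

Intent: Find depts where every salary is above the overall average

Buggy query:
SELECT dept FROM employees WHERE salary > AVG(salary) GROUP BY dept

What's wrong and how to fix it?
Bug: AVG() is an aggregate; it can't sit directly in WHERE

Fix: Use a subquery for AVG and a HAVING MIN(...) filter so the condition holds for every row in the group

Corrected query:
SELECT dept FROM employees GROUP BY dept HAVING MIN(salary) > (SELECT AVG(salary) FROM employees)

Result:
dept   
-------
Finance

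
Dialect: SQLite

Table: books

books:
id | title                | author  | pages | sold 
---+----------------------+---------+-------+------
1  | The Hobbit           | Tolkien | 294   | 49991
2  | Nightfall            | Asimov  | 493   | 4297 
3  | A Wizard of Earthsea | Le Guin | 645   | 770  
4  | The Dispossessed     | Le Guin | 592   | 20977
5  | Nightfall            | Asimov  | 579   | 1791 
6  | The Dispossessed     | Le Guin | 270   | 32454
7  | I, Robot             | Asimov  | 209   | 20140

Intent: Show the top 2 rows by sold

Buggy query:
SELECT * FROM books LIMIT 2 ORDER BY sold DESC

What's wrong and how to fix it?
Bug: ORDER BY cannot follow LIMIT; LIMIT is the final clause

Fix: Swap the clauses: ORDER BY first, then LIMIT

Corrected query:
SELECT * FROM books ORDER BY sold DESC LIMIT 2

Result:
id | title            | author  | pages | sold 
---+------------------+---------+-------+------
1  | The Hobbit       | Tolkien | 294   | 49991
6  | The Dispossessed | Le Guin | 270   | 32454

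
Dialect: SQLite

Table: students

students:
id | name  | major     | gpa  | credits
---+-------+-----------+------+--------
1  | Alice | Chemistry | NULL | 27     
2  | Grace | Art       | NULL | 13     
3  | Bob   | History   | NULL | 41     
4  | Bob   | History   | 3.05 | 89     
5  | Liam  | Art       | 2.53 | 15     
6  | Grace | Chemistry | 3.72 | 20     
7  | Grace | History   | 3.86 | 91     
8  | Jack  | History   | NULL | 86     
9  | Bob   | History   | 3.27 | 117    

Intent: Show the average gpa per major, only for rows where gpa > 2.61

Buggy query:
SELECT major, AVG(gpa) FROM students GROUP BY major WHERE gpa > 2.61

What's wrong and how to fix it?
Bug: Row-level WHERE must come before GROUP BY in the clause order

Fix: Place WHERE between FROM and GROUP BY

Corrected query:
SELECT major, AVG(gpa) FROM students WHERE gpa > 2.61 GROUP BY major

Result:
major     | AVG(gpa)
----------+---------
Chemistry | 3.72    
History   | 3.393333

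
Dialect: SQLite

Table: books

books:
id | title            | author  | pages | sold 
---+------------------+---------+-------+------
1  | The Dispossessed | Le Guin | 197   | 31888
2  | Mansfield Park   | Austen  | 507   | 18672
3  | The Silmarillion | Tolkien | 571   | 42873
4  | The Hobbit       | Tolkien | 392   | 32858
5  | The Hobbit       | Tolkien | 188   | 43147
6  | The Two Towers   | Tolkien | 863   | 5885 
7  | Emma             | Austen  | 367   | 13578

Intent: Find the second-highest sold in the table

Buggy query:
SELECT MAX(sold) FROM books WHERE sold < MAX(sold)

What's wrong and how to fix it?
Bug: MAX(sold) on the right of the comparison is an aggregate-in-WHERE error

Fix: Compute the overall MAX in a subquery, then take MAX of rows below it

Corrected query:
SELECT MAX(sold) FROM books WHERE sold < (SELECT MAX(sold) FROM books)

Result:
MAX(sold)
---------
42873    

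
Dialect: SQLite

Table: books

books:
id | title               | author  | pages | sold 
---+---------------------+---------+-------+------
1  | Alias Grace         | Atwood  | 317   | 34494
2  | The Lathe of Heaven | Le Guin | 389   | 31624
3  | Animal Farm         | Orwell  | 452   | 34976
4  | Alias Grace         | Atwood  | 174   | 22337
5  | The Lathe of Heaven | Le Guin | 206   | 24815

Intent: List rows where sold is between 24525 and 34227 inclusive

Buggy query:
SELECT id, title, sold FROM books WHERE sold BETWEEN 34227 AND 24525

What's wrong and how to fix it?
Bug: The bounds are reversed; BETWEEN a AND b requires a <= b to match anything

Fix: Swap the bounds so the smaller value comes first

Corrected query:
SELECT id, title, sold FROM books WHERE sold BETWEEN 24525 AND 34227

Result:
id | title               | sold 
---+---------------------+------
2  | The Lathe of Heaven | 31624
5  | The Lathe of Heaven | 24815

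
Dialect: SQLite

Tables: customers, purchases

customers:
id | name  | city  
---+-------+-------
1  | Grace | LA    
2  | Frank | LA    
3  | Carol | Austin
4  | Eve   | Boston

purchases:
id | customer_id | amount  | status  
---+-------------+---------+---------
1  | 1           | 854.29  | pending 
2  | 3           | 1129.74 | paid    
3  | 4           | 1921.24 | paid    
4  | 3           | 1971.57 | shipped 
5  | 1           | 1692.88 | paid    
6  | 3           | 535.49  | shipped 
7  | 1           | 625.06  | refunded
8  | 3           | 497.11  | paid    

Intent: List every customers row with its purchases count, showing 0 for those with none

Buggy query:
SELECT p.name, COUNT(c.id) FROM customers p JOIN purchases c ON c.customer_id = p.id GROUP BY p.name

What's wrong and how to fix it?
Bug: An inner join excludes parents with zero children

Fix: Switch to LEFT JOIN to retain unmatched parent rows

Corrected query:
SELECT p.name, COUNT(c.id) FROM customers p LEFT JOIN purchases c ON c.customer_id = p.id GROUP BY p.name

Result:
name  | COUNT(c.id)
------+------------
Carol | 4          
Eve   | 1          
Frank | 0          
Grace | 3          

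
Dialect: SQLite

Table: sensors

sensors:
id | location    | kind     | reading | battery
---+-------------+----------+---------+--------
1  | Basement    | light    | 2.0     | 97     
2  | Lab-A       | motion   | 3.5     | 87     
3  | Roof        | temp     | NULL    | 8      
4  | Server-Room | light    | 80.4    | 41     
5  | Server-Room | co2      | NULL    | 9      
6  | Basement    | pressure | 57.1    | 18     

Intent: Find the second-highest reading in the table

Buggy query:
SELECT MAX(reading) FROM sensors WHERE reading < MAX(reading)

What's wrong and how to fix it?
Bug: The inner MAX is an aggregate inside WHERE, which is not allowed

Fix: Compute the overall MAX in a subquery, then take MAX of rows below it

Corrected query:
SELECT MAX(reading) FROM sensors WHERE reading < (SELECT MAX(reading) FROM sensors)

Result:
MAX(reading)
------------
57.1        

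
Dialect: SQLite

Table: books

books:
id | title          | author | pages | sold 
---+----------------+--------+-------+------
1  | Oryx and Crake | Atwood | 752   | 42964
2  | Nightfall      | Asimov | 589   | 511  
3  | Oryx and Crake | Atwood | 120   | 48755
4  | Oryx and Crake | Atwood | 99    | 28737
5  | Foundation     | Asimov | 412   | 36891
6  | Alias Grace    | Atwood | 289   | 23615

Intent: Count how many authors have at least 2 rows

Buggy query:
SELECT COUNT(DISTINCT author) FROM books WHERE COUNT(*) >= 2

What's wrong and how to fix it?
Bug: COUNT(*) cannot appear in WHERE; the per-group count doesn't exist yet

Fix: Group first with HAVING COUNT(*) >= 2, then COUNT the resulting groups

Corrected query:
SELECT COUNT(*) FROM (SELECT author FROM books GROUP BY author HAVING COUNT(*) >= 2)

Result:
COUNT(*)
--------
2       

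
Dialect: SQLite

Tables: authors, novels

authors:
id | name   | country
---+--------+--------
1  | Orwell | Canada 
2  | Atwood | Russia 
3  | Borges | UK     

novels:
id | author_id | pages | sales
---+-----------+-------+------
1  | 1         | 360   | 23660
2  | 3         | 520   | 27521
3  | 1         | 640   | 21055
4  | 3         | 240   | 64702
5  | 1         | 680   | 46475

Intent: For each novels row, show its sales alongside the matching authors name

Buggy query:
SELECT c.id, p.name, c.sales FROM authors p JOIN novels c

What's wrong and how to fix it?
Bug: JOIN with no ON clause produces a cartesian product; every novels row pairs with every authors row

Fix: Specify the join condition linking the foreign key to the parent id

Corrected query:
SELECT c.id, p.name, c.sales FROM authors p JOIN novels c ON c.author_id = p.id

Result:
id | name   | sales
---+--------+------
1  | Orwell | 23660
2  | Borges | 27521
3  | Orwell | 21055
4  | Borges | 64702
5  | Orwell | 46475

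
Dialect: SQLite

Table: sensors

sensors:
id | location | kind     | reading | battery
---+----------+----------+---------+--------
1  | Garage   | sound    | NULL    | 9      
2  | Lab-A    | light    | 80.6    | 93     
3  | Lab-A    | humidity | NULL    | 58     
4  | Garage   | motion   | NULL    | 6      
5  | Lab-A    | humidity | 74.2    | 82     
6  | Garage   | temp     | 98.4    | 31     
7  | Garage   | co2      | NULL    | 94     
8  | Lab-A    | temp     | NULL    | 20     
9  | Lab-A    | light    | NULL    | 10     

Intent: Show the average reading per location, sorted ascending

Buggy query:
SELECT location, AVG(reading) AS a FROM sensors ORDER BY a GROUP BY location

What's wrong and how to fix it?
Bug: ORDER BY appears before GROUP BY; SQL clause order requires GROUP BY first

Fix: Move ORDER BY to the end, after GROUP BY

Corrected query:
SELECT location, AVG(reading) AS a FROM sensors GROUP BY location ORDER BY a

Result:
location | a   
---------+-----
Lab-A    | 77.4
Garage   | 98.4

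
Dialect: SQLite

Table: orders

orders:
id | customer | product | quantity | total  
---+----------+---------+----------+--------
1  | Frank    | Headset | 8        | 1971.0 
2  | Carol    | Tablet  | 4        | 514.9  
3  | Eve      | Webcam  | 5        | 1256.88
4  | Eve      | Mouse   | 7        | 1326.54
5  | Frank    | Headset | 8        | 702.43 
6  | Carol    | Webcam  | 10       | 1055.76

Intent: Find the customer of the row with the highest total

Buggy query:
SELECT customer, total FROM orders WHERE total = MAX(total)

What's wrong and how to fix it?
Bug: MAX(total) is an aggregate and cannot be used directly in WHERE

Fix: Use a subquery: WHERE total = (SELECT MAX(total) FROM orders)

Corrected query:
SELECT customer, total FROM orders WHERE total = (SELECT MAX(total) FROM orders)

Result:
customer | total
---------+------
Frank    | 1971 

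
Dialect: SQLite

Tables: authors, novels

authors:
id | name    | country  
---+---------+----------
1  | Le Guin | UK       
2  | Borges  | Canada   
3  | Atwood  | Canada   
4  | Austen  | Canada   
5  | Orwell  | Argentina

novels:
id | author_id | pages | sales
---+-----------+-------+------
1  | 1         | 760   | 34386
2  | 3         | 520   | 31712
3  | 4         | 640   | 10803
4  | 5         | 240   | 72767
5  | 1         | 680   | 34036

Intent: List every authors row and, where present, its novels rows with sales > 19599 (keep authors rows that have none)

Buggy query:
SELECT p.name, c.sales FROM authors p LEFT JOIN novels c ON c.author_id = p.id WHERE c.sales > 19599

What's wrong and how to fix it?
Bug: Filtering c.sales in WHERE discards the NULL rows produced by LEFT JOIN, turning it into an inner join

Fix: Move the right-table condition into the ON clause so unmatched parents are kept

Corrected query:
SELECT p.name, c.sales FROM authors p LEFT JOIN novels c ON c.author_id = p.id AND c.sales > 19599

Result:
name    | sales
--------+------
Le Guin | 34036
Le Guin | 34386
Borges  | NULL 
Atwood  | 31712
Austen  | NULL 
Orwell  | 72767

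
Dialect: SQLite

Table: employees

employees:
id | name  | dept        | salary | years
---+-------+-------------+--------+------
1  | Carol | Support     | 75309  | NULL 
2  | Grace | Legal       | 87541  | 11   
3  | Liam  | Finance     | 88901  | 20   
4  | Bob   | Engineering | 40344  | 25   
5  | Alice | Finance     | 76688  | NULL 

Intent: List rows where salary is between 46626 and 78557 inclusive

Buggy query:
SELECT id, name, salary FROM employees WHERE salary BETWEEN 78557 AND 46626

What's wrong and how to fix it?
Bug: BETWEEN expects the lower bound first; with 78557 AND 46626 the range is empty

Fix: Swap the bounds so the smaller value comes first

Corrected query:
SELECT id, name, salary FROM employees WHERE salary BETWEEN 46626 AND 78557

Result:
id | name  | salary
---+-------+-------
1  | Carol | 75309 
5  | Alice | 76688 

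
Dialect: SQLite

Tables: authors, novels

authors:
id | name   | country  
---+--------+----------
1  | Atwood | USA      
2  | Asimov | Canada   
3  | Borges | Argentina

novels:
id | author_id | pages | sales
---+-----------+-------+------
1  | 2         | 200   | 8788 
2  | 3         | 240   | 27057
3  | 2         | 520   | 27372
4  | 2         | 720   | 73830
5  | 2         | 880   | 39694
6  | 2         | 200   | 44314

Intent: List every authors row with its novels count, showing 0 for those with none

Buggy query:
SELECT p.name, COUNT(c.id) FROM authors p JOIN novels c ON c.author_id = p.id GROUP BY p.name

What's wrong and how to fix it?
Bug: INNER JOIN drops authors rows that have no matching novels rows

Fix: Use LEFT JOIN so parents without children still appear (COUNT(c.id) gives 0)

Corrected query:
SELECT p.name, COUNT(c.id) FROM authors p LEFT JOIN novels c ON c.author_id = p.id GROUP BY p.name

Result:
name   | COUNT(c.id)
-------+------------
Asimov | 5          
Atwood | 0          
Borges | 1          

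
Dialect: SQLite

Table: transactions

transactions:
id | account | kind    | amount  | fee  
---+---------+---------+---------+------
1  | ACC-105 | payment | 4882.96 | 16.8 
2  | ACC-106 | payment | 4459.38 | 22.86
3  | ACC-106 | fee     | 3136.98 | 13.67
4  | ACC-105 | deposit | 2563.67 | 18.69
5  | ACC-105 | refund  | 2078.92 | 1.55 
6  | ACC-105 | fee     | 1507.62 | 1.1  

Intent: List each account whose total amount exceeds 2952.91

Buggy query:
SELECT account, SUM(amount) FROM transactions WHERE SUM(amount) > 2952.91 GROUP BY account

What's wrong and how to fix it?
Bug: Aggregate functions cannot appear in a WHERE clause

Fix: Use HAVING (which filters groups after aggregation) instead of WHERE

Corrected query:
SELECT account, SUM(amount) FROM transactions GROUP BY account HAVING SUM(amount) > 2952.91

Result:
account | SUM(amount)
--------+------------
ACC-105 | 11033.17   
ACC-106 | 7596.36    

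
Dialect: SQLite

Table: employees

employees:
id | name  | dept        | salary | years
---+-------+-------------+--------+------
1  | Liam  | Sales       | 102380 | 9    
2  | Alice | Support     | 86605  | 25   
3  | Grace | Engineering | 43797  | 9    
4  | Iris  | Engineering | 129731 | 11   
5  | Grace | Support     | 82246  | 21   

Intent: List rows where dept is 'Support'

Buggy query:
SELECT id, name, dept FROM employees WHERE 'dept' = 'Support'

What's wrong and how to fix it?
Bug: 'dept' in single quotes is a string literal, not the column; the comparison is literal-vs-literal and never true

Fix: Remove the quotes around the column name (or use double quotes for an identifier)

Corrected query:
SELECT id, name, dept FROM employees WHERE dept = 'Support'

Result:
id | name  | dept   
---+-------+--------
2  | Alice | Support
5  | Grace | Support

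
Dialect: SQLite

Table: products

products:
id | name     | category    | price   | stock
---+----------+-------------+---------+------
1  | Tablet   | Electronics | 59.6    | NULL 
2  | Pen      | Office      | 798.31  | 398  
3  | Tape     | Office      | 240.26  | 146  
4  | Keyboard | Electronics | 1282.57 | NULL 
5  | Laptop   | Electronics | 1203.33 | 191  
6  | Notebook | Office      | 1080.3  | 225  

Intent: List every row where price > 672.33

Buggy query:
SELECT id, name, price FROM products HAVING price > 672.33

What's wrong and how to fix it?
Bug: HAVING filters the output of aggregation, but this query has no GROUP BY and no aggregate functions, so SQLite rejects it (HAVING clause on a non-aggregate query); the condition here is per row

Fix: Replace HAVING with WHERE since the condition applies to individual rows

Corrected query:
SELECT id, name, price FROM products WHERE price > 672.33

Result:
id | name     | price  
---+----------+--------
2  | Pen      | 798.31 
4  | Keyboard | 1282.57
5  | Laptop   | 1203.33
6  | Notebook | 1080.3 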